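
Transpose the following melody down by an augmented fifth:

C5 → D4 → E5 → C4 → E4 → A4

Fb4 Gb3 Ab4 Fb3 Ab3 Db4

C5 to Fb4
D4 to Gb3
E5 to Ab4
C4 to Fb3
E4 to Ab3
A4 to Db4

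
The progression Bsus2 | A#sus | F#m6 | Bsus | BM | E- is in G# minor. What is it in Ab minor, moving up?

Cbsus2 Bbsus Gbm6 Cbsus CbM Fb-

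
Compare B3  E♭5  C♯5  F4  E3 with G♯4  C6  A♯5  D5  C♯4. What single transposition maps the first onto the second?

From B3 to G#4 is 6 letter names — a sixth of some quality.
B3 to G#4 is 9 semitones, which makes it a major sixth; the second version is higher, so the direction is up.
Checking another pair — E3 → C#4 — gives the same interval.

up a major sixth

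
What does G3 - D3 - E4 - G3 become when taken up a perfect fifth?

D4 A3 B4 D4

A perfect fifth up from G3 gives D4.
D3 up a perfect fifth is A3.
E4: a fifth up reaches B, and 7 semitones makes it B4.
G3 up a perfect fifth is D4.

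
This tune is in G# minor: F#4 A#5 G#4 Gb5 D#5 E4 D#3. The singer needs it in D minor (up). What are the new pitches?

C5 E6 D5 Dbb6 A5 Bb4 A3

From G# up to D is a diminished fifth; apply that to each pitch.
F#4 → C5
A#5 → E6
G#4 → D5
Gb5 → Dbb6
D#5 → A5
E4 → Bb4
D#3 → A3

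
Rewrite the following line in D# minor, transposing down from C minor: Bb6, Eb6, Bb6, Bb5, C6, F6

C minor to D# minor down is a diminished seventh, so every note moves down by that interval.
Bb6 becomes C#6
Eb6 becomes F#5
Bb6 becomes C#6
Bb5 becomes C#5
C6 becomes D#5
F6 becomes G#5

C#6 F#5 C#6 C#5 D#5 G#5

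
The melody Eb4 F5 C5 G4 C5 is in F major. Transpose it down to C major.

Bb3 C5 G4 D4 G4

From F down to C is a perfect fourth; apply that to each pitch.
Eb4 gives Bb3
F5 gives C5
C5 gives G4
G4 gives D4
C5 gives G4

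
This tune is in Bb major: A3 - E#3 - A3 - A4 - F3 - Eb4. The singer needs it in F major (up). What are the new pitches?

E4 B#3 E4 E5 C4 Bb4

Bb major to F major up is a perfect fifth, so every note moves up by that interval.
A3 → E4
E#3 → B#3
A3 → E4
A4 → E5
F3 → C4
Eb4 → Bb4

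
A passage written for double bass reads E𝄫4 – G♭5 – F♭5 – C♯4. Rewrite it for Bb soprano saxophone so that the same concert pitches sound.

First find concert pitch: the double bass sounds a perfect octave below written, so E𝄫4 G♭5 F♭5 C♯4 sounds Ebb3 Gb4 Fb4 C#3.
Then write for Bb soprano saxophone: it sounds a major second below written, so the part must be a major second above concert.
Ebb3 → Fb3
Gb4 → Ab4
Fb4 → Gb4
C#3 → D#3

Fb3 Ab4 Gb4 D#3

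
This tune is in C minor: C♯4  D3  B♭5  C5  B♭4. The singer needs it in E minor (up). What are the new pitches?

E#4 F#3 D6 E5 D5

From C up to E is a major third; apply that to each pitch.
C#4 becomes E#4
D3 becomes F#3
Bb5 becomes D6
C5 becomes E5
Bb4 becomes D5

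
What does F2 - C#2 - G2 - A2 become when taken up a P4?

Bb2 F#2 C3 D3

A perfect fourth up from F2 gives Bb2.
C#2 up a perfect fourth is F#2.
A perfect fourth up from G2 gives C3.
A perfect fourth up from A2 gives D3.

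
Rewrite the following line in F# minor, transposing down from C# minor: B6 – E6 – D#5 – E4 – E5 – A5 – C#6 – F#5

From C# down to F# is a perfect fifth; apply that to each pitch.
B6 becomes E6
E6 becomes A5
D#5 becomes G#4
E4 becomes A3
E5 becomes A4
A5 becomes D5
C#6 becomes F#5
F#5 becomes B4

E6 A5 G#4 A3 A4 D5 F#5 B4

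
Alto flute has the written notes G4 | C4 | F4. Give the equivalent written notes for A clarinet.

F4 Bb3 Eb4

First find concert pitch: the alto flute sounds a perfect fourth below written, so G4 C4 F4 sounds D4 G3 C4.
Then write for A clarinet: it sounds a minor third below written, so the part must be a minor third above concert.
D4 → F4
G3 → Bb3
C4 → Eb4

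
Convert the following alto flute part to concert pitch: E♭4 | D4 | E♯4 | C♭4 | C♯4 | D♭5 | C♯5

The alto flute sounds a perfect fourth below written, so transpose each written note down a perfect fourth.
Eb4 gives Bb3
D4 gives A3
E#4 gives B#3
Cb4 gives Gb3
C#4 gives G#3
Db5 gives Ab4
C#5 gives G#4

Bb3 A3 B#3 Gb3 G#3 Ab4 G#4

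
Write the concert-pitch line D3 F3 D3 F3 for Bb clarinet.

Written C4 sounds as Bb3 on the Bb clarinet, so concert pitches are written a major second up.
D3 gives E3
F3 gives G3
D3 gives E3
F3 gives G3

E3 G3 E3 G3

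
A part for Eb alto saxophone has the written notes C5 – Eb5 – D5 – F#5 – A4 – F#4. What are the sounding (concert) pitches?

Eb4 Gb4 F4 A4 C4 A3

The Eb alto saxophone sounds a major sixth below written, so transpose each written note down a major sixth.
C5 → Eb4
Eb5 → Gb4
D5 → F4
F#5 → A4
A4 → C4
F#4 → A3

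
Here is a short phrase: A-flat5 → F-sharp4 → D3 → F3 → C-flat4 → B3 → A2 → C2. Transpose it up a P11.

Db7 B5 G4 Bb4 Fb5 E5 D4 F3

Ab5: an eleventh up reaches D, and 17 semitones makes it Db7.
F#4 up a perfect eleventh is B5.
D3: an eleventh up reaches G, and 17 semitones makes it G4.
F3: an eleventh up reaches B, and 17 semitones makes it Bb4.
Cb4: an eleventh up reaches F, and 17 semitones makes it Fb5.
B3: an eleventh up reaches E, and 17 semitones makes it E5.
A2 up a perfect eleventh is D4.
C2: an eleventh up reaches F, and 17 semitones makes it F3.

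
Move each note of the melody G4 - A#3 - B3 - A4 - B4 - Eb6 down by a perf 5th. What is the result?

A perfect fifth down from G4 gives C4.
A perfect fifth down from A#3 gives D#3.
B3 down a perfect fifth is E3.
A4: a fifth down reaches D, and 7 semitones makes it D4.
B4 down a perfect fifth is E4.
A perfect fifth down from Eb6 gives Ab5.

C4 D#3 E3 D4 E4 Ab5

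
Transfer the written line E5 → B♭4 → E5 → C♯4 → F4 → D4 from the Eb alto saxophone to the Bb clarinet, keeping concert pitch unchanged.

First find concert pitch: the Eb alto saxophone sounds a major sixth below written, so E5 B♭4 E5 C♯4 F4 D4 sounds G4 Db4 G4 E3 Ab3 F3.
Then write for Bb clarinet: it sounds a major second below written, so the part must be a major second above concert.
G4 → A4
Db4 → Eb4
G4 → A4
E3 → F#3
Ab3 → Bb3
F3 → G3

A4 Eb4 A4 F#3 Bb3 G3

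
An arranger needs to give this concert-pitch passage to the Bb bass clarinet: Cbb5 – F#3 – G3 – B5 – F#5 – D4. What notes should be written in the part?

Written C4 sounds as Bb2 on the Bb bass clarinet, so concert pitches are written a major ninth up.
Cbb5 gives Dbb6
F#3 gives G#4
G3 gives A4
B5 gives C#7
F#5 gives G#6
D4 gives E5

Dbb6 G#4 A4 C#7 G#6 E5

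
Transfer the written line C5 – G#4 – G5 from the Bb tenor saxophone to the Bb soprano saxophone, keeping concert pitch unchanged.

C4 G#3 G4

First find concert pitch: the Bb tenor saxophone sounds a major ninth below written, so C5 G#4 G5 sounds Bb3 F#3 F4.
Then write for Bb soprano saxophone: it sounds a major second below written, so the part must be a major second above concert.
Bb3 → C4
F#3 → G#3
F4 → G4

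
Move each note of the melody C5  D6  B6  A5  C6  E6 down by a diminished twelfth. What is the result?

F#3 G#4 E#5 D#4 F#4 A#4

C5 to F#3
D6 to G#4
B6 to E#5
A5 to D#4
C6 to F#4
E6 to A#4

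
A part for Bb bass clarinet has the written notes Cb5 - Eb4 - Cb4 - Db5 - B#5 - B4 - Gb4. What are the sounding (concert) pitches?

Bbb3 Db3 Bbb2 Cb4 A#4 A3 Fb3

The Bb bass clarinet sounds a major ninth below written, so transpose each written note down a major ninth.
Cb5 to Bbb3
Eb4 to Db3
Cb4 to Bbb2
Db5 to Cb4
B#5 to A#4
B4 to A3
Gb4 to Fb3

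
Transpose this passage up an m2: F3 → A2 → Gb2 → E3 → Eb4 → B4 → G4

A minor second up from F3 gives Gb3.
A minor second up from A2 gives Bb2.
Gb2 up a minor second is Abb2.
A minor second up from E3 gives F3.
A minor second up from Eb4 gives Fb4.
A minor second up from B4 gives C5.
G4: a second up reaches A, and 1 semitone makes it Ab4.

Gb3 Bb2 Abb2 F3 Fb4 C5 Ab4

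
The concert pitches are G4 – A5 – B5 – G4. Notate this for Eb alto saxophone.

E5 F#6 G#6 E5

Written C4 sounds as Eb3 on the Eb alto saxophone, so concert pitches are written a major sixth up.
G4 gives E5
A5 gives F#6
B5 gives G#6
G4 gives E5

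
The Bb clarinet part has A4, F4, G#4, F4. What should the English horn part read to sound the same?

D5 Bb4 C#5 Bb4

First find concert pitch: the Bb clarinet sounds a major second below written, so A4 F4 G#4 F4 sounds G4 Eb4 F#4 Eb4.
Then write for English horn: it sounds a perfect fifth below written, so the part must be a perfect fifth above concert.
G4 → D5
Eb4 → Bb4
F#4 → C#5
Eb4 → Bb4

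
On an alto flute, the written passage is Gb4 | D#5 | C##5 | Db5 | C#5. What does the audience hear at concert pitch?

Db4 A#4 G##4 Ab4 G#4

Written C4 on the alto flute sounds as G3, a perfect fourth lower; apply that shift to every note.
Gb4 gives Db4
D#5 gives A#4
C##5 gives G##4
Db5 gives Ab4
C#5 gives G#4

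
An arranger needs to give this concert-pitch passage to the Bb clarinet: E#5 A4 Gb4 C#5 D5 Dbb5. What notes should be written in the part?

F##5 B4 Ab4 D#5 E5 Ebb5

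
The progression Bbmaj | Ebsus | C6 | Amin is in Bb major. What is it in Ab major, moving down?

Abmaj Dbsus Bb6 Gmin

Bb major down to Ab major is a major second; each chord root moves by that interval while the quality stays the same.
Bbmaj: root Bb down a major second → Ab, giving Abmaj.
Ebsus: root Eb down a major second → Db, giving Dbsus.
C6: root C down a major second → Bb, giving Bb6.
Amin: root A down a major second → G, giving Gmin.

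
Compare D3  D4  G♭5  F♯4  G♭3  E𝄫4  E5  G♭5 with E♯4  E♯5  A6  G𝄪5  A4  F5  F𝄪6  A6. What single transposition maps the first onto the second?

up an augmented ninth

From D3 to E#4 is 9 letter names — a ninth of some quality.
D3 to E#4 is 15 semitones, which makes it an augmented ninth; the second version is higher, so the direction is up.
Checking another pair — Gb5 → A6 — gives the same interval.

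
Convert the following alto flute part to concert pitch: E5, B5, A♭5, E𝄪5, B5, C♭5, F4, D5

The alto flute sounds a perfect fourth below written, so transpose each written note down a perfect fourth.
E5 -> B4
B5 -> F#5
Ab5 -> Eb5
E##5 -> B##4
B5 -> F#5
Cb5 -> Gb4
F4 -> C4
D5 -> A4

B4 F#5 Eb5 B##4 F#5 Gb4 C4 A4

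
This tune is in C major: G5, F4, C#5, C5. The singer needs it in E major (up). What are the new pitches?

B5 A4 E#5 E5

From C up to E is a major third; apply that to each pitch.
G5 → B5
F4 → A4
C#5 → E#5
C5 → E5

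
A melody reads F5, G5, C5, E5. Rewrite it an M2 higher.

G5 A5 D5 F#5

F5 to G5
G5 to A5
C5 to D5
E5 to F#5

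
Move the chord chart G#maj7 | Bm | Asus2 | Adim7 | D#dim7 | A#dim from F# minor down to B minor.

C#maj7 Em Dsus2 Ddim7 G#dim7 D#dim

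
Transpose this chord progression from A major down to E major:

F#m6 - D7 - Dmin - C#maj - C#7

C#m6 A7 Amin G#maj G#7

A major down to E major is a perfect fourth; each chord root moves by that interval while the quality stays the same.
F#m6: root F# down a perfect fourth → C#, giving C#m6.
D7: root D down a perfect fourth → A, giving A7.
Dmin: root D down a perfect fourth → A, giving Amin.
C#maj: root C# down a perfect fourth → G#, giving G#maj.
C#7: root C# down a perfect fourth → G#, giving G#7.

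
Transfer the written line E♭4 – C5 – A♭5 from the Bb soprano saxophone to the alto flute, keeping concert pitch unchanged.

First find concert pitch: the Bb soprano saxophone sounds a major second below written, so E♭4 C5 A♭5 sounds Db4 Bb4 Gb5.
Then write for alto flute: it sounds a perfect fourth below written, so the part must be a perfect fourth above concert.
Db4 → Gb4
Bb4 → Eb5
Gb5 → Cb6

Gb4 Eb5 Cb6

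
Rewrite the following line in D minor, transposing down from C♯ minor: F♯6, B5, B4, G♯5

G5 C5 C4 A4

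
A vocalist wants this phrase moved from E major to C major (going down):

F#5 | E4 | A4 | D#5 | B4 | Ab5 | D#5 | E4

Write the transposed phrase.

From E down to C is a major third; apply that to each pitch.
F#5 -> D5
E4 -> C4
A4 -> F4
D#5 -> B4
B4 -> G4
Ab5 -> Fb5
D#5 -> B4
E4 -> C4

D5 C4 F4 B4 G4 Fb5 B4 C4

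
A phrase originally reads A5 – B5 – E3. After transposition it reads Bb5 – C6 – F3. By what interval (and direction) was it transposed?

From A5 to Bb5 is 2 letter names — a second of some quality.
A5 to Bb5 is 1 semitone, which makes it a minor second; the second version is higher, so the direction is up.
Checking another pair — E3 → F3 — gives the same interval.

up a minor second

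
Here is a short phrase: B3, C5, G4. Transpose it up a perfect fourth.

A perfect fourth up from B3 gives E4.
C5 up a perfect fourth is F5.
G4 up a perfect fourth is C5.

E4 F5 C5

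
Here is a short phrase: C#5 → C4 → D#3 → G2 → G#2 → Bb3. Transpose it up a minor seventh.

C#5 -> B5
C4 -> Bb4
D#3 -> C#4
G2 -> F3
G#2 -> F#3
Bb3 -> Ab4

B5 Bb4 C#4 F3 F#3 Ab4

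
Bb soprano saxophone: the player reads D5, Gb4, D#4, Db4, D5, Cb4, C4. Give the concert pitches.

C5 Fb4 C#4 Cb4 C5 Bbb3 Bb3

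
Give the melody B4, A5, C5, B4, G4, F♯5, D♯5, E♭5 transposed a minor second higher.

B4 → C5
A5 → Bb5
C5 → Db5
B4 → C5
G4 → Ab4
F#5 → G5
D#5 → E5
Eb5 → Fb5

C5 Bb5 Db5 C5 Ab4 G5 E5 Fb5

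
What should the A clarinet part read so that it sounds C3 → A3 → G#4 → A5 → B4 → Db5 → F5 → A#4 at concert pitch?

The A clarinet sounds a minor third below written, so the written part must be a minor third above concert — transpose each note up.
C3 gives Eb3
A3 gives C4
G#4 gives B4
A5 gives C6
B4 gives D5
Db5 gives Fb5
F5 gives Ab5
A#4 gives C#5

Eb3 C4 B4 C6 D5 Fb5 Ab5 C#5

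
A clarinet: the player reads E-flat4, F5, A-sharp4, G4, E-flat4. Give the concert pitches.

C4 D5 F##4 E4 C4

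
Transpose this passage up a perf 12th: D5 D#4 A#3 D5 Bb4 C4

A6 A#5 E#5 A6 F6 G5

A perfect twelfth up from D5 gives A6.
D#4: a twelfth up reaches A, and 19 semitones makes it A#5.
A#3 up a perfect twelfth is E#5.
D5 up a perfect twelfth is A6.
Bb4 up a perfect twelfth is F6.
A perfect twelfth up from C4 gives G5.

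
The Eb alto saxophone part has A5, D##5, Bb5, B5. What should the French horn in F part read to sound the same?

G5 C##5 Ab5 A5

First find concert pitch: the Eb alto saxophone sounds a major sixth below written, so A5 D##5 Bb5 B5 sounds C5 F##4 Db5 D5.
Then write for French horn in F: it sounds a perfect fifth below written, so the part must be a perfect fifth above concert.
C5 → G5
F##4 → C##5
Db5 → Ab5
D5 → A5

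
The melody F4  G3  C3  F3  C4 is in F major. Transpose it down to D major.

D4 E3 A2 D3 A3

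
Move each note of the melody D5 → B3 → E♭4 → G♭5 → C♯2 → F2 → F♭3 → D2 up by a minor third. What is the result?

F5 D4 Gb4 Bbb5 E2 Ab2 Abb3 F2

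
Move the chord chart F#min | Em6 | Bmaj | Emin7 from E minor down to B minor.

C#min Bm6 F#maj Bmin7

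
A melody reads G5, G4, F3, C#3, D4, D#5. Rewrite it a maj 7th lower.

Ab4 Ab3 Gb2 D2 Eb3 E4

G5 becomes Ab4
G4 becomes Ab3
F3 becomes Gb2
C#3 becomes D2
D4 becomes Eb3
D#5 becomes E4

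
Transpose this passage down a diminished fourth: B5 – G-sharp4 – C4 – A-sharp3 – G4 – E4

A diminished fourth down from B5 gives F##5.
G#4 down a diminished fourth is D##4.
C4 down a diminished fourth is G#3.
A#3 down a diminished fourth is E##3.
G4: a fourth down reaches D, and 4 semitones makes it D#4.
E4 down a diminished fourth is B#3.

F##5 D##4 G#3 E##3 D#4 B#3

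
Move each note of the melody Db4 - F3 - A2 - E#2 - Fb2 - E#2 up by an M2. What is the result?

Db4 to Eb4
F3 to G3
A2 to B2
E#2 to F##2
Fb2 to Gb2
E#2 to F##2

Eb4 G3 B2 F##2 Gb2 F##2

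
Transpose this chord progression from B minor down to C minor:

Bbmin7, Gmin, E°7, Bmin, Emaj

Cbmin7 Abmin F°7 Cmin Fmaj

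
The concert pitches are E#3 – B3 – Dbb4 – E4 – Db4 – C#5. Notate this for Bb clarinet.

Written C4 sounds as Bb3 on the Bb clarinet, so concert pitches are written a major second up.
E#3 becomes F##3
B3 becomes C#4
Dbb4 becomes Ebb4
E4 becomes F#4
Db4 becomes Eb4
C#5 becomes D#5

F##3 C#4 Ebb4 F#4 Eb4 D#5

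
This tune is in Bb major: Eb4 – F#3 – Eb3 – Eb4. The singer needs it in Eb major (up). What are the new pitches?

Ab4 B3 Ab3 Ab4

Bb major to Eb major up is a perfect fourth, so every note moves up by that interval.
Eb4 → Ab4
F#3 → B3
Eb3 → Ab3
Eb4 → Ab4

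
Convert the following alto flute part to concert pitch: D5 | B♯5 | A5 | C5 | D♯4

A4 F##5 E5 G4 A#3

Written C4 on the alto flute sounds as G3, a perfect fourth lower; apply that shift to every note.
D5 -> A4
B#5 -> F##5
A5 -> E5
C5 -> G4
D#4 -> A#3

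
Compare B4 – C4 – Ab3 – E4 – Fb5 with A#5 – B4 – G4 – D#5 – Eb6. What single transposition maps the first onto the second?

up a major seventh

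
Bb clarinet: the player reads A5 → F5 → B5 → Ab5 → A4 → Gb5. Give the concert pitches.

The Bb clarinet sounds a major second below written, so transpose each written note down a major second.
A5 becomes G5
F5 becomes Eb5
B5 becomes A5
Ab5 becomes Gb5
A4 becomes G4
Gb5 becomes Fb5

G5 Eb5 A5 Gb5 G4 Fb5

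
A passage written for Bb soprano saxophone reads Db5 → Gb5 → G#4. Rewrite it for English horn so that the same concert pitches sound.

Gb5 Cb6 C#5

First find concert pitch: the Bb soprano saxophone sounds a major second below written, so Db5 Gb5 G#4 sounds Cb5 Fb5 F#4.
Then write for English horn: it sounds a perfect fifth below written, so the part must be a perfect fifth above concert.
Cb5 → Gb5
Fb5 → Cb6
F#4 → C#5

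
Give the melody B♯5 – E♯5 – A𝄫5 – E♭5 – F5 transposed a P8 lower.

B#5 down a perfect octave is B#4.
E#5: an octave down reaches E, and 12 semitones makes it E#4.
A perfect octave down from Abb5 gives Abb4.
Eb5: an octave down reaches E, and 12 semitones makes it Eb4.
F5: an octave down reaches F, and 12 semitones makes it F4.

B#4 E#4 Abb4 Eb4 F4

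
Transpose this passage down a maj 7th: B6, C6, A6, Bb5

C6 Db5 Bb5 Cb5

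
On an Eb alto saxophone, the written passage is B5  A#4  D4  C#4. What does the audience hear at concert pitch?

D5 C#4 F3 E3

Written C4 on the Eb alto saxophone sounds as Eb3, a major sixth lower; apply that shift to every note.
B5 -> D5
A#4 -> C#4
D4 -> F3
C#4 -> E3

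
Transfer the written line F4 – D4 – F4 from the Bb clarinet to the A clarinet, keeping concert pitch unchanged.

First find concert pitch: the Bb clarinet sounds a major second below written, so F4 D4 F4 sounds Eb4 C4 Eb4.
Then write for A clarinet: it sounds a minor third below written, so the part must be a minor third above concert.
Eb4 → Gb4
C4 → Eb4
Eb4 → Gb4

Gb4 Eb4 Gb4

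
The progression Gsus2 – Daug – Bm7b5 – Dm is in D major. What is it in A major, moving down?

D major down to A major is a perfect fourth; each chord root moves by that interval while the quality stays the same.
Gsus2: root G down a perfect fourth → D, giving Dsus2.
Daug: root D down a perfect fourth → A, giving Aaug.
Bm7b5: root B down a perfect fourth → F#, giving F#m7b5.
Dm: root D down a perfect fourth → A, giving Am.

Dsus2 Aaug F#m7b5 Am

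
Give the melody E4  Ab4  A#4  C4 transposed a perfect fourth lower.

B3 Eb4 E#4 G3

E4 to B3
Ab4 to Eb4
A#4 to E#4
C4 to G3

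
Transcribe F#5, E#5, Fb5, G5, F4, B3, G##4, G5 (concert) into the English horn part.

Written C4 sounds as F3 on the English horn, so concert pitches are written a perfect fifth up.
F#5 → C#6
E#5 → B#5
Fb5 → Cb6
G5 → D6
F4 → C5
B3 → F#4
G##4 → D##5
G5 → D6

C#6 B#5 Cb6 D6 C5 F#4 D##5 D6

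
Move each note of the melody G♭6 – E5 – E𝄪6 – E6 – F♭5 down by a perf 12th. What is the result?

Gb6 down a perfect twelfth is Cb5.
A perfect twelfth down from E5 gives A3.
E##6 down a perfect twelfth is A##4.
E6: a twelfth down reaches A, and 19 semitones makes it A4.
Fb5 down a perfect twelfth is Bbb3.

Cb5 A3 A##4 A4 Bbb3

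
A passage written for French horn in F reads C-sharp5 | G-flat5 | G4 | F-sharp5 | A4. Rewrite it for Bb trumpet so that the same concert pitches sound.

First find concert pitch: the French horn in F sounds a perfect fifth below written, so C-sharp5 G-flat5 G4 F-sharp5 A4 sounds F#4 Cb5 C4 B4 D4.
Then write for Bb trumpet: it sounds a major second below written, so the part must be a major second above concert.
F#4 → G#4
Cb5 → Db5
C4 → D4
B4 → C#5
D4 → E4

G#4 Db5 D4 C#5 E4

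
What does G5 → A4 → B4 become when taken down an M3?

A major third down from G5 gives Eb5.
A major third down from A4 gives F4.
B4: a third down reaches G, and 4 semitones makes it G4.

Eb5 F4 G4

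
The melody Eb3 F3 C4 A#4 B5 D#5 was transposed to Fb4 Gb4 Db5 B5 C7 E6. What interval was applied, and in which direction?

Take the first pair: Eb3 → Fb4. E to F spans 9 letter names, so the interval is some kind of ninth.
Eb3 to Fb4 is 13 semitones, which makes it a minor ninth; the second version is higher, so the direction is up.
Checking another pair — D#5 → E6 — gives the same interval.

up a minor ninth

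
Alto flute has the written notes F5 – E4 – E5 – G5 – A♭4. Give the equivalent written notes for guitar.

First find concert pitch: the alto flute sounds a perfect fourth below written, so F5 E4 E5 G5 A♭4 sounds C5 B3 B4 D5 Eb4.
Then write for guitar: it sounds a perfect octave below written, so the part must be a perfect octave above concert.
C5 → C6
B3 → B4
B4 → B5
D5 → D6
Eb4 → Eb5

C6 B4 B5 D6 Eb5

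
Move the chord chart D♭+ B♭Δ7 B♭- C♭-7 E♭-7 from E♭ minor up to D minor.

C+ AΔ7 A- Bb-7 D-7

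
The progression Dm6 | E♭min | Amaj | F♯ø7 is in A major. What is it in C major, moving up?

Fm6 Gbmin Cmaj Aø7

A major up to C major is a minor third; each chord root moves by that interval while the quality stays the same.
Dm6: root D up a minor third → F, giving Fm6.
E♭min: root E♭ up a minor third → Gb, giving Gbmin.
Amaj: root A up a minor third → C, giving Cmaj.
F♯ø7: root F♯ up a minor third → A, giving Aø7.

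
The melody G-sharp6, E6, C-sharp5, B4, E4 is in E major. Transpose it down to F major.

A5 F5 D4 C4 F3

E major to F major down is a major seventh, so every note moves down by that interval.
G#6 to A5
E6 to F5
C#5 to D4
B4 to C4
E4 to F3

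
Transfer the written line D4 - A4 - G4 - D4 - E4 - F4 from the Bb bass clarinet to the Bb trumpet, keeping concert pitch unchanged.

D3 A3 G3 D3 E3 F3

First find concert pitch: the Bb bass clarinet sounds a major ninth below written, so D4 A4 G4 D4 E4 F4 sounds C3 G3 F3 C3 D3 Eb3.
Then write for Bb trumpet: it sounds a major second below written, so the part must be a major second above concert.
C3 → D3
G3 → A3
F3 → G3
C3 → D3
D3 → E3
Eb3 → F3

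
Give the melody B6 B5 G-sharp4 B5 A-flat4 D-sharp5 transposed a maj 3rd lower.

B6 down a major third is G6.
B5: a third down reaches G, and 4 semitones makes it G5.
G#4 down a major third is E4.
A major third down from B5 gives G5.
Ab4 down a major third is Fb4.
D#5: a third down reaches B, and 4 semitones makes it B4.

G6 G5 E4 G5 Fb4 B4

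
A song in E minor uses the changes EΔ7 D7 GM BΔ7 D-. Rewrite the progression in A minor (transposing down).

AΔ7 G7 CM EΔ7 G-

E minor down to A minor is a perfect fifth; each chord root moves by that interval while the quality stays the same.
EΔ7: root E down a perfect fifth → A, giving AΔ7.
D7: root D down a perfect fifth → G, giving G7.
GM: root G down a perfect fifth → C, giving CM.
BΔ7: root B down a perfect fifth → E, giving EΔ7.
D-: root D down a perfect fifth → G, giving G-.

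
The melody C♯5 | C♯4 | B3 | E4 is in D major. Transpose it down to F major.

E4 E3 D3 G3

From D down to F is a major sixth; apply that to each pitch.
C#5 gives E4
C#4 gives E3
B3 gives D3
E4 gives G3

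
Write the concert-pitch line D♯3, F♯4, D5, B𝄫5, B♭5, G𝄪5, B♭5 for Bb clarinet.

E#3 G#4 E5 Cb6 C6 A##5 C6

The Bb clarinet sounds a major second below written, so the written part must be a major second above concert — transpose each note up.
D#3 becomes E#3
F#4 becomes G#4
D5 becomes E5
Bbb5 becomes Cb6
Bb5 becomes C6
G##5 becomes A##5
Bb5 becomes C6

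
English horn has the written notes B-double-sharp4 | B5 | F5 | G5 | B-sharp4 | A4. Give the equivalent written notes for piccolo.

E##3 E4 Bb3 C4 E#3 D3

First find concert pitch: the English horn sounds a perfect fifth below written, so B-double-sharp4 B5 F5 G5 B-sharp4 A4 sounds E##4 E5 Bb4 C5 E#4 D4.
Then write for piccolo: it sounds a perfect octave above written, so the part must be a perfect octave below concert.
E##4 → E##3
E5 → E4
Bb4 → Bb3
C5 → C4
E#4 → E#3
D4 → D3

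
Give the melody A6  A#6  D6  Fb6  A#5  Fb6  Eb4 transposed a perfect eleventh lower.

E5 E#5 A4 Cb5 E#4 Cb5 Bb2

A6 down a perfect eleventh is E5.
A#6: an eleventh down reaches E, and 17 semitones makes it E#5.
D6 down a perfect eleventh is A4.
A perfect eleventh down from Fb6 gives Cb5.
A perfect eleventh down from A#5 gives E#4.
Fb6: an eleventh down reaches C, and 17 semitones makes it Cb5.
Eb4: an eleventh down reaches B, and 17 semitones makes it Bb2.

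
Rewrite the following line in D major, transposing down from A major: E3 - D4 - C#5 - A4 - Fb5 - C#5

A2 G3 F#4 D4 Bbb4 F#4

From A down to D is a perfect fifth; apply that to each pitch.
E3 → A2
D4 → G3
C#5 → F#4
A4 → D4
Fb5 → Bbb4
C#5 → F#4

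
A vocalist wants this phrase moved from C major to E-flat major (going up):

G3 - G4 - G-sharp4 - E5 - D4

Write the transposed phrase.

Bb3 Bb4 B4 G5 F4

From C up to E-flat is a minor third; apply that to each pitch.
G3 gives Bb3
G4 gives Bb4
G#4 gives B4
E5 gives G5
D4 gives F4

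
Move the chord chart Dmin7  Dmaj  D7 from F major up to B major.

F major up to B major is an augmented fourth; each chord root moves by that interval while the quality stays the same.
Dmin7: root D up an augmented fourth → G#, giving G#min7.
Dmaj: root D up an augmented fourth → G#, giving G#maj.
D7: root D up an augmented fourth → G#, giving G#7.

G#min7 G#maj G#7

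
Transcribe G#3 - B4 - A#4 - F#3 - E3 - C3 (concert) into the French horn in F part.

D#4 F#5 E#5 C#4 B3 G3

The French horn in F sounds a perfect fifth below written, so the written part must be a perfect fifth above concert — transpose each note up.
G#3 becomes D#4
B4 becomes F#5
A#4 becomes E#5
F#3 becomes C#4
E3 becomes B3
C3 becomes G3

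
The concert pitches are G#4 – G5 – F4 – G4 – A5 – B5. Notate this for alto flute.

Written C4 sounds as G3 on the alto flute, so concert pitches are written a perfect fourth up.
G#4 to C#5
G5 to C6
F4 to Bb4
G4 to C5
A5 to D6
B5 to E6

C#5 C6 Bb4 C5 D6 E6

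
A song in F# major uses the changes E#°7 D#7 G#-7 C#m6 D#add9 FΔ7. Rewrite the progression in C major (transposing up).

F# major up to C major is a diminished fifth; each chord root moves by that interval while the quality stays the same.
E#°7: root E# up a diminished fifth → B, giving B°7.
D#7: root D# up a diminished fifth → A, giving A7.
G#-7: root G# up a diminished fifth → D, giving D-7.
C#m6: root C# up a diminished fifth → G, giving Gm6.
D#add9: root D# up a diminished fifth → A, giving Aadd9.
FΔ7: root F up a diminished fifth → Cb, giving CbΔ7.

B°7 A7 D-7 Gm6 Aadd9 CbΔ7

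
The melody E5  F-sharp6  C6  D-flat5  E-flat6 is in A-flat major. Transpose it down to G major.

D#5 E#6 B5 C5 D6

From A-flat down to G is a minor second; apply that to each pitch.
E5 → D#5
F#6 → E#6
C6 → B5
Db5 → C5
Eb6 → D6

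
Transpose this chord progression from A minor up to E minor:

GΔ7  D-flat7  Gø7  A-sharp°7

DΔ7 Ab7 Dø7 E#°7

A minor up to E minor is a perfect fifth; each chord root moves by that interval while the quality stays the same.
GΔ7: root G up a perfect fifth → D, giving DΔ7.
D-flat7: root D-flat up a perfect fifth → Ab, giving Ab7.
Gø7: root G up a perfect fifth → D, giving Dø7.
A-sharp°7: root A-sharp up a perfect fifth → E#, giving E#°7.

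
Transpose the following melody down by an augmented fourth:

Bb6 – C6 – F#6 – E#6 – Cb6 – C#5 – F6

Fb6 Gb5 C6 B5 Gbb5 G4 Cb6

Bb6 becomes Fb6
C6 becomes Gb5
F#6 becomes C6
E#6 becomes B5
Cb6 becomes Gbb5
C#5 becomes G4
F6 becomes Cb6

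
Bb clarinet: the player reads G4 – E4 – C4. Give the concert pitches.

F4 D4 Bb3

Written C4 on the Bb clarinet sounds as Bb3, a major second lower; apply that shift to every note.
G4 to F4
E4 to D4
C4 to Bb3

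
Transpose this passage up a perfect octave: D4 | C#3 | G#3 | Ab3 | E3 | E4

D5 C#4 G#4 Ab4 E4 E5

D4 -> D5
C#3 -> C#4
G#3 -> G#4
Ab3 -> Ab4
E3 -> E4
E4 -> E5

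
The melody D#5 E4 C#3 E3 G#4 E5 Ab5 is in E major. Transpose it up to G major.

E major to G major up is a minor third, so every note moves up by that interval.
D#5 becomes F#5
E4 becomes G4
C#3 becomes E3
E3 becomes G3
G#4 becomes B4
E5 becomes G5
Ab5 becomes Cb6

F#5 G4 E3 G3 B4 G5 Cb6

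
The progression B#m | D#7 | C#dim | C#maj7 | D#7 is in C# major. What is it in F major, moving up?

Em G7 Fdim Fmaj7 G7

C# major up to F major is a diminished fourth; each chord root moves by that interval while the quality stays the same.
B#m: root B# up a diminished fourth → E, giving Em.
D#7: root D# up a diminished fourth → G, giving G7.
C#dim: root C# up a diminished fourth → F, giving Fdim.
C#maj7: root C# up a diminished fourth → F, giving Fmaj7.
D#7: root D# up a diminished fourth → G, giving G7.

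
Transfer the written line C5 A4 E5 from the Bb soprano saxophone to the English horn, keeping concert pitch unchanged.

F5 D5 A5

First find concert pitch: the Bb soprano saxophone sounds a major second below written, so C5 A4 E5 sounds Bb4 G4 D5.
Then write for English horn: it sounds a perfect fifth below written, so the part must be a perfect fifth above concert.
Bb4 → F5
G4 → D5
D5 → A5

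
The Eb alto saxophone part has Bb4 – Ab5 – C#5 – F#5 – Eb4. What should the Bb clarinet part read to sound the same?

Eb4 Db5 F#4 B4 Ab3

First find concert pitch: the Eb alto saxophone sounds a major sixth below written, so Bb4 Ab5 C#5 F#5 Eb4 sounds Db4 Cb5 E4 A4 Gb3.
Then write for Bb clarinet: it sounds a major second below written, so the part must be a major second above concert.
Db4 → Eb4
Cb5 → Db5
E4 → F#4
A4 → B4
Gb3 → Ab3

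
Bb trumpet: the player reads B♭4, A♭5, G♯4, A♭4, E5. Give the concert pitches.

Written C4 on the Bb trumpet sounds as Bb3, a major second lower; apply that shift to every note.
Bb4 becomes Ab4
Ab5 becomes Gb5
G#4 becomes F#4
Ab4 becomes Gb4
E5 becomes D5

Ab4 Gb5 F#4 Gb4 D5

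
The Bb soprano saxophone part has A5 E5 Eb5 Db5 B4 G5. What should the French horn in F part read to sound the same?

First find concert pitch: the Bb soprano saxophone sounds a major second below written, so A5 E5 Eb5 Db5 B4 G5 sounds G5 D5 Db5 Cb5 A4 F5.
Then write for French horn in F: it sounds a perfect fifth below written, so the part must be a perfect fifth above concert.
G5 → D6
D5 → A5
Db5 → Ab5
Cb5 → Gb5
A4 → E5
F5 → C6

D6 A5 Ab5 Gb5 E5 C6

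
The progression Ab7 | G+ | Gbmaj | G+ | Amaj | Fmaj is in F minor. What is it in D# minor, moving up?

F minor up to D# minor is an augmented sixth; each chord root moves by that interval while the quality stays the same.
Ab7: root Ab up an augmented sixth → F#, giving F#7.
G+: root G up an augmented sixth → E#, giving E#+.
Gbmaj: root Gb up an augmented sixth → E, giving Emaj.
G+: root G up an augmented sixth → E#, giving E#+.
Amaj: root A up an augmented sixth → F##, giving F##maj.
Fmaj: root F up an augmented sixth → D#, giving D#maj.

F#7 E#+ Emaj E#+ F##maj D#maj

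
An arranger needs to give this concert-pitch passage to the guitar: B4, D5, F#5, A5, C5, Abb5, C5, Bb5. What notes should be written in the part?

The guitar sounds a perfect octave below written, so the written part must be a perfect octave above concert — transpose each note up.
B4 -> B5
D5 -> D6
F#5 -> F#6
A5 -> A6
C5 -> C6
Abb5 -> Abb6
C5 -> C6
Bb5 -> Bb6

B5 D6 F#6 A6 C6 Abb6 C6 Bb6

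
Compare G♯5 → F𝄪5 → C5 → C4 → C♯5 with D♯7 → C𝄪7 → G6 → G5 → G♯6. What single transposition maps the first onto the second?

up a perfect twelfth

Take the first pair: G#5 → D#7. G to D spans 12 letter names, so the interval is some kind of twelfth.
G#5 to D#7 is 19 semitones, which makes it a perfect twelfth; the second version is higher, so the direction is up.
Checking another pair — C#5 → G#6 — gives the same interval.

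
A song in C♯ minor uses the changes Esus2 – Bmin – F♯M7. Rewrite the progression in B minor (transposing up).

Dsus2 Amin EM7

C♯ minor up to B minor is a minor seventh; each chord root moves by that interval while the quality stays the same.
Esus2: root E up a minor seventh → D, giving Dsus2.
Bmin: root B up a minor seventh → A, giving Amin.
F♯M7: root F♯ up a minor seventh → E, giving EM7.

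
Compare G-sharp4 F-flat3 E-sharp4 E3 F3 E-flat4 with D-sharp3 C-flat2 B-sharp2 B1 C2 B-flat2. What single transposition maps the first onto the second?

down a perfect eleventh

Take the first pair: G#4 → D#3. G to D spans 11 letter names, so the interval is some kind of eleventh.
D#3 to G#4 is 17 semitones, which makes it a perfect eleventh; the second version is lower, so the direction is down.
Checking another pair — Eb4 → Bb2 — gives the same interval.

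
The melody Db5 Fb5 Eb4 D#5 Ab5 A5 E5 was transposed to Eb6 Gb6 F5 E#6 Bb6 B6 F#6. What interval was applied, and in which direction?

up a major ninth

From Db5 to Eb6 is 9 letter names — a ninth of some quality.
Db5 to Eb6 is 14 semitones, which makes it a major ninth; the second version is higher, so the direction is up.
Checking another pair — E5 → F#6 — gives the same interval.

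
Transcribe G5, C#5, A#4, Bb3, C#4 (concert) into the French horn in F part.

Written C4 sounds as F3 on the French horn in F, so concert pitches are written a perfect fifth up.
G5 to D6
C#5 to G#5
A#4 to E#5
Bb3 to F4
C#4 to G#4

D6 G#5 E#5 F4 G#4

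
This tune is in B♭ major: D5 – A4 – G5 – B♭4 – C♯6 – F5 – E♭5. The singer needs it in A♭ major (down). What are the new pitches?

From B♭ down to A♭ is a major second; apply that to each pitch.
D5 -> C5
A4 -> G4
G5 -> F5
Bb4 -> Ab4
C#6 -> B5
F5 -> Eb5
Eb5 -> Db5

C5 G4 F5 Ab4 B5 Eb5 Db5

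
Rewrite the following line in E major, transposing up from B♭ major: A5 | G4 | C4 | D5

D#6 C#5 F#4 G#5

From B♭ up to E is an augmented fourth; apply that to each pitch.
A5 -> D#6
G4 -> C#5
C4 -> F#4
D5 -> G#5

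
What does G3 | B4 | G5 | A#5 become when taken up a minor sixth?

Eb4 G5 Eb6 F#6

G3 -> Eb4
B4 -> G5
G5 -> Eb6
A#5 -> F#6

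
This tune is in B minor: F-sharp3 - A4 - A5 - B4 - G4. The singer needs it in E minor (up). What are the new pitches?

B minor to E minor up is a perfect fourth, so every note moves up by that interval.
F#3 gives B3
A4 gives D5
A5 gives D6
B4 gives E5
G4 gives C5

B3 D5 D6 E5 C5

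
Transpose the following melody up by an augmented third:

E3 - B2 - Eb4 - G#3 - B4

G##3 D##3 G#4 B##3 D##5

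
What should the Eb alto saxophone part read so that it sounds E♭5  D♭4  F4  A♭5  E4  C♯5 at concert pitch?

C6 Bb4 D5 F6 C#5 A#5

Written C4 sounds as Eb3 on the Eb alto saxophone, so concert pitches are written a major sixth up.
Eb5 -> C6
Db4 -> Bb4
F4 -> D5
Ab5 -> F6
E4 -> C#5
C#5 -> A#5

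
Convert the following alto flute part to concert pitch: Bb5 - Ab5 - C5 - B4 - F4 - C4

F5 Eb5 G4 F#4 C4 G3

The alto flute sounds a perfect fourth below written, so transpose each written note down a perfect fourth.
Bb5 to F5
Ab5 to Eb5
C5 to G4
B4 to F#4
F4 to C4
C4 to G3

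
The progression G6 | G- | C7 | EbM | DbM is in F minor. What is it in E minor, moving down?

F#6 F#- B7 DM CM

F minor down to E minor is a minor second; each chord root moves by that interval while the quality stays the same.
G6: root G down a minor second → F#, giving F#6.
G-: root G down a minor second → F#, giving F#-.
C7: root C down a minor second → B, giving B7.
EbM: root Eb down a minor second → D, giving DM.
DbM: root Db down a minor second → C, giving CM.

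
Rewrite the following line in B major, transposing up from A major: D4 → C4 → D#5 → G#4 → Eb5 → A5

E4 D4 E#5 A#4 F5 B5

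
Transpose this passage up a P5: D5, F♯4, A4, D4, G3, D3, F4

A5 C#5 E5 A4 D4 A3 C5

A perfect fifth up from D5 gives A5.
F#4 up a perfect fifth is C#5.
A4: a fifth up reaches E, and 7 semitones makes it E5.
D4 up a perfect fifth is A4.
G3 up a perfect fifth is D4.
D3 up a perfect fifth is A3.
F4 up a perfect fifth is C5.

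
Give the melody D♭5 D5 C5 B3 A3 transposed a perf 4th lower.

Ab4 A4 G4 F#3 E3

Db5 gives Ab4
D5 gives A4
C5 gives G4
B3 gives F#3
A3 gives E3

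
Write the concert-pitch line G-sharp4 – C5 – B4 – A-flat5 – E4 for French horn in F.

The French horn in F sounds a perfect fifth below written, so the written part must be a perfect fifth above concert — transpose each note up.
G#4 → D#5
C5 → G5
B4 → F#5
Ab5 → Eb6
E4 → B4

D#5 G5 F#5 Eb6 B4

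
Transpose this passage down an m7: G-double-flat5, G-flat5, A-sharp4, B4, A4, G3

Gbb5 to Abb4
Gb5 to Ab4
A#4 to B#3
B4 to C#4
A4 to B3
G3 to A2

Abb4 Ab4 B#3 C#4 B3 A2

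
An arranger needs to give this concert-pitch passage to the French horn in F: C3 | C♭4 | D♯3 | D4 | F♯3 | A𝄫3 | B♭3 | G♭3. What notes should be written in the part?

The French horn in F sounds a perfect fifth below written, so the written part must be a perfect fifth above concert — transpose each note up.
C3 becomes G3
Cb4 becomes Gb4
D#3 becomes A#3
D4 becomes A4
F#3 becomes C#4
Abb3 becomes Ebb4
Bb3 becomes F4
Gb3 becomes Db4

G3 Gb4 A#3 A4 C#4 Ebb4 F4 Db4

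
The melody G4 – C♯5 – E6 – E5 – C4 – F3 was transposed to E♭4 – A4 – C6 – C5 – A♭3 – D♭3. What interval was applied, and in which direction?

down a major third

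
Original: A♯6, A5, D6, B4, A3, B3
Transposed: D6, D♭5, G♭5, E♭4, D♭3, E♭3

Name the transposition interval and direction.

down an augmented fifth

From A#6 to D6 is 5 letter names — a fifth of some quality.
D6 to A#6 is 8 semitones, which makes it an augmented fifth; the second version is lower, so the direction is down.
Checking another pair — B3 → Eb3 — gives the same interval.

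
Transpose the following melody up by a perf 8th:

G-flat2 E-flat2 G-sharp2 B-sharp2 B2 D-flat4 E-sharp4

Gb3 Eb3 G#3 B#3 B3 Db5 E#5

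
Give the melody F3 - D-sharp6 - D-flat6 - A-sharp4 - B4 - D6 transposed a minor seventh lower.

G2 E#5 Eb5 B#3 C#4 E5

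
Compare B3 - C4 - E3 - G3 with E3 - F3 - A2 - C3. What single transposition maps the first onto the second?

down a perfect fifth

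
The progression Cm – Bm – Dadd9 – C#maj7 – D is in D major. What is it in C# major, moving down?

D major down to C# major is a minor second; each chord root moves by that interval while the quality stays the same.
Cm: root C down a minor second → B, giving Bm.
Bm: root B down a minor second → A#, giving A#m.
Dadd9: root D down a minor second → C#, giving C#add9.
C#maj7: root C# down a minor second → B#, giving B#maj7.
D: root D down a minor second → C#, giving C#.

Bm A#m C#add9 B#maj7 C#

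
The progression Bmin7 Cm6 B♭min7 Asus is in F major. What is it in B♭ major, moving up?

Emin7 Fm6 Ebmin7 Dsus

F major up to B♭ major is a perfect fourth; each chord root moves by that interval while the quality stays the same.
Bmin7: root B up a perfect fourth → E, giving Emin7.
Cm6: root C up a perfect fourth → F, giving Fm6.
B♭min7: root B♭ up a perfect fourth → Eb, giving Ebmin7.
Asus: root A up a perfect fourth → D, giving Dsus.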